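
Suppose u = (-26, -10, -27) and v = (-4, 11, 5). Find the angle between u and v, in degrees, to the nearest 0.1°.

106.6

u · v = (-26)·(-4) + (-10)·11 + (-27)·5 = 104 - 110 - 135 = -141
|u|² = 676 + 100 + 729 = 1505,  |u| = √1505 ≈ 38.794329
|v|² = 16 + 121 + 25 = 162,  |v| = √162 ≈ 12.727922
cos θ = -141 / (38.794329 · 12.727922) ≈ -0.28556
θ = arccos(-0.28556) ≈ 106.6°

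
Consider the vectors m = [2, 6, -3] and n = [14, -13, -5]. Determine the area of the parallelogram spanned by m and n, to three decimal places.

i: 6·(-5) - (-3)·(-13) = -30 - 39 = -69
j: (-3)·14 - 2·(-5) = -42 - (-10) = -32
k: 2·(-13) - 6·14 = -26 - 84 = -110
m × n = (-69, -32, -110)
|m × n| = √((-69)² + (-32)² + (-110)²) = √17885 ≈ 133.7348

133.735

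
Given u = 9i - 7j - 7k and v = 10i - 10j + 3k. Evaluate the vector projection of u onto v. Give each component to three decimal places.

(6.651, -6.651, 1.995)

u · v = 9·10 + (-7)·(-10) + (-7)·3 = 90 + 70 - 21 = 139
|v|² = 100 + 100 + 9 = 209
proj_v u = (139/209) · (10, -10, 3) ≈ (6.651, -6.651, 1.995)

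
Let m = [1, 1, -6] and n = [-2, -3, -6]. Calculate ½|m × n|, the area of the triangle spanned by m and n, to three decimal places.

i: 1·(-6) - (-6)·(-3) = -6 - 18 = -24
j: (-6)·(-2) - 1·(-6) = 12 - (-6) = 18
k: 1·(-3) - 1·(-2) = -3 - (-2) = -1
m × n = (-24, 18, -1)
|m × n| = √((-24)² + 18² + (-1)²) = √901 ≈ 30.0167
area = ½ · 30.0167 ≈ 15.008

15.008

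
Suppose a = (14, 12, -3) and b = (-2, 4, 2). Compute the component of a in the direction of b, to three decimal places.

2.858

a · b = 14·(-2) + 12·4 + (-3)·2 = -28 + 48 - 6 = 14
|b| = √(4 + 16 + 4) = √24 ≈ 4.8990
comp_b a = 14 / √24 ≈ 2.858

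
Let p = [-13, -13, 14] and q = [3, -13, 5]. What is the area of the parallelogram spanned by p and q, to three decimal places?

i: (-13)·5 - 14·(-13) = -65 - (-182) = 117
j: 14·3 - (-13)·5 = 42 - (-65) = 107
k: (-13)·(-13) - (-13)·3 = 169 - (-39) = 208
p × q = (117, 107, 208)
|p × q| = √(117² + 107² + 208²) = √68402 ≈ 261.5378

261.538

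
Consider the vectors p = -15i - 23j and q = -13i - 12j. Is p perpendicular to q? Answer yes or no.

p · q = (-15)·(-13) + (-23)·(-12) = 195 + 276 = 471
Nonzero, so the vectors are not orthogonal.

no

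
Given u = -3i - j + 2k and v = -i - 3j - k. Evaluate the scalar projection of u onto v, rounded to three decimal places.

1.206

u · v = (-3)·(-1) + (-1)·(-3) + 2·(-1) = 3 + 3 - 2 = 4
|v| = √(1 + 9 + 1) = √11 ≈ 3.3166
comp_v u = 4 / √11 ≈ 1.206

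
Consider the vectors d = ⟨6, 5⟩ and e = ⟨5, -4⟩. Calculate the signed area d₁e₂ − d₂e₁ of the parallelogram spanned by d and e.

-49

6·(-4) - 5·5 = -24 - 25 = -49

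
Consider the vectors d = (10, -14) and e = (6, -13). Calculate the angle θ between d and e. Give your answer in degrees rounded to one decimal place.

10.8

d · e = 10·6 + (-14)·(-13) = 60 + 182 = 242
|d|² = 100 + 196 = 296,  |d| = √296 ≈ 17.204651
|e|² = 36 + 169 = 205,  |e| = √205 ≈ 14.317821
cos θ = 242 / (17.204651 · 14.317821) ≈ 0.98241
θ = arccos(0.98241) ≈ 10.8°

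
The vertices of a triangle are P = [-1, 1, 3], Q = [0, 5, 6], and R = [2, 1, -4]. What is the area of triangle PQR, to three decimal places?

PQ = (1, 4, 3),  PR = (3, 0, -7)
i: 4·(-7) - 3·0 = -28 - 0 = -28
j: 3·3 - 1·(-7) = 9 - (-7) = 16
k: 1·0 - 4·3 = 0 - 12 = -12
PQ × PR = (-28, 16, -12)
|PQ × PR| = √1184 ≈ 34.4093
area = ½ · 34.4093 ≈ 17.205

17.205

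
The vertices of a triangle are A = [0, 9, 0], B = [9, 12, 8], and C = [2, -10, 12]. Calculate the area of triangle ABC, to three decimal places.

AB = (9, 3, 8),  AC = (2, -19, 12)
i: 3·12 - 8·(-19) = 36 - (-152) = 188
j: 8·2 - 9·12 = 16 - 108 = -92
k: 9·(-19) - 3·2 = -171 - 6 = -177
AB × AC = (188, -92, -177)
|AB × AC| = √75137 ≈ 274.1113
area = ½ · 274.1113 ≈ 137.056

137.056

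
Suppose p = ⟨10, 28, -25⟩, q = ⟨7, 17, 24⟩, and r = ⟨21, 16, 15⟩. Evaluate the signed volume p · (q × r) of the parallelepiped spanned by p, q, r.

q × r:
i: 17·15 - 24·16 = 255 - 384 = -129
j: 24·21 - 7·15 = 504 - 105 = 399
k: 7·16 - 17·21 = 112 - 357 = -245
q × r = (-129, 399, -245)
p · (q × r) = 10·(-129) + 28·399 + (-25)·(-245) = -1290 + 11172 + 6125 = 16007

16007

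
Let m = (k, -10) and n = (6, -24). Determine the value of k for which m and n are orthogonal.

m · n = k·6 + (-10)·(-24) = 240 + 6k
Set equal to 0: 6k = -240, so k = -40.

-40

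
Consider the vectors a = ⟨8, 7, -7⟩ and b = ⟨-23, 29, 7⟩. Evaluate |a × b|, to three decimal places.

478.516

i: 7·7 - (-7)·29 = 49 - (-203) = 252
j: (-7)·(-23) - 8·7 = 161 - 56 = 105
k: 8·29 - 7·(-23) = 232 - (-161) = 393
a × b = (252, 105, 393)
|a × b| = √(252² + 105² + 393²) = √228978 ≈ 478.5165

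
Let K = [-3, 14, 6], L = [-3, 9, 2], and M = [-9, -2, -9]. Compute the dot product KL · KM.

140

KL = L − K = (0, -5, -4)
KM = M − K = (-6, -16, -15)
KL · KM = 0·(-6) + (-5)·(-16) + (-4)·(-15) = 0 + 80 + 60 = 140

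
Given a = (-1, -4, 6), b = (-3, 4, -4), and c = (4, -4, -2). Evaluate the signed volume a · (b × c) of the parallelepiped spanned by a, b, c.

b × c:
i: 4·(-2) - (-4)·(-4) = -8 - 16 = -24
j: (-4)·4 - (-3)·(-2) = -16 - 6 = -22
k: (-3)·(-4) - 4·4 = 12 - 16 = -4
b × c = (-24, -22, -4)
a · (b × c) = (-1)·(-24) + (-4)·(-22) + 6·(-4) = 24 + 88 - 24 = 88

88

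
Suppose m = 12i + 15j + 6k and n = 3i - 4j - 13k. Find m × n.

(-171, 174, -93)

i: 15·(-13) - 6·(-4) = -195 - (-24) = -171
j: 6·3 - 12·(-13) = 18 - (-156) = 174
k: 12·(-4) - 15·3 = -48 - 45 = -93
m × n = (-171, 174, -93)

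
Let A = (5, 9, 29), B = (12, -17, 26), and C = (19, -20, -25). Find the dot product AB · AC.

AB = B − A = (7, -26, -3)
AC = C − A = (14, -29, -54)
AB · AC = 7·14 + (-26)·(-29) + (-3)·(-54) = 98 + 754 + 162 = 1014

1014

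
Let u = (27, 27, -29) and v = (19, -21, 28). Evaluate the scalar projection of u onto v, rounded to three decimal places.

-21.745

u · v = 27·19 + 27·(-21) + (-29)·28 = 513 - 567 - 812 = -866
|v| = √(361 + 441 + 784) = √1586 ≈ 39.8246
comp_v u = -866 / √1586 ≈ -21.745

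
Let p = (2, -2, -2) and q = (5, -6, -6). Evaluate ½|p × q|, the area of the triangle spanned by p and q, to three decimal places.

1.414

i: (-2)·(-6) - (-2)·(-6) = 12 - 12 = 0
j: (-2)·5 - 2·(-6) = -10 - (-12) = 2
k: 2·(-6) - (-2)·5 = -12 - (-10) = -2
p × q = (0, 2, -2)
|p × q| = √(0² + 2² + (-2)²) = √8 ≈ 2.8284
area = ½ · 2.8284 ≈ 1.414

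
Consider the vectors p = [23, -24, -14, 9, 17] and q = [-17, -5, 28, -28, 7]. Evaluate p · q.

-796

p · q = 23·(-17) + (-24)·(-5) + (-14)·28 + 9·(-28) + 17·7 = -391 + 120 - 392 - 252 + 119 = -796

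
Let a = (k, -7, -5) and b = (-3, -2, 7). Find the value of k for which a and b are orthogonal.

-7

a · b = k·(-3) + (-7)·(-2) + (-5)·7 = -21 - 3k
Set equal to 0: -3k = 21, so k = -7.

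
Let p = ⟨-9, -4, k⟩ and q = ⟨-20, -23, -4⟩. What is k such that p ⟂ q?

68

p · q = (-9)·(-20) + (-4)·(-23) + k·(-4) = 272 - 4k
Set equal to 0: -4k = -272, so k = 68.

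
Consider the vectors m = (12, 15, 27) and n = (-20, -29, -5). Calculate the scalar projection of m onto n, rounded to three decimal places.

m · n = 12·(-20) + 15·(-29) + 27·(-5) = -240 - 435 - 135 = -810
|n| = √(400 + 841 + 25) = √1266 ≈ 35.5809
comp_n m = -810 / √1266 ≈ -22.765

-22.765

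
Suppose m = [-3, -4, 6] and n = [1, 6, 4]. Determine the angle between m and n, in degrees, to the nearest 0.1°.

93.0

m · n = (-3)·1 + (-4)·6 + 6·4 = -3 - 24 + 24 = -3
|m|² = 9 + 16 + 36 = 61,  |m| = √61 ≈ 7.810250
|n|² = 1 + 36 + 16 = 53,  |n| = √53 ≈ 7.280110
cos θ = -3 / (7.810250 · 7.280110) ≈ -0.05276
θ = arccos(-0.05276) ≈ 93.0°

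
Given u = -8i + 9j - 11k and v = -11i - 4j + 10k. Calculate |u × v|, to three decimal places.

i: 9·10 - (-11)·(-4) = 90 - 44 = 46
j: (-11)·(-11) - (-8)·10 = 121 - (-80) = 201
k: (-8)·(-4) - 9·(-11) = 32 - (-99) = 131
u × v = (46, 201, 131)
|u × v| = √(46² + 201² + 131²) = √59678 ≈ 244.2908

244.291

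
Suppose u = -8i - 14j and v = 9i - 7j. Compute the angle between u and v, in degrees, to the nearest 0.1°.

81.9

u · v = (-8)·9 + (-14)·(-7) = -72 + 98 = 26
|u|² = 64 + 196 = 260,  |u| = √260 ≈ 16.124515
|v|² = 81 + 49 = 130,  |v| = √130 ≈ 11.401754
cos θ = 26 / (16.124515 · 11.401754) ≈ 0.14142
θ = arccos(0.14142) ≈ 81.9°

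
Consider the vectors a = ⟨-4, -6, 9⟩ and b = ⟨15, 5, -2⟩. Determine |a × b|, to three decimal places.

148.721

i: (-6)·(-2) - 9·5 = 12 - 45 = -33
j: 9·15 - (-4)·(-2) = 135 - 8 = 127
k: (-4)·5 - (-6)·15 = -20 - (-90) = 70
a × b = (-33, 127, 70)
|a × b| = √((-33)² + 127² + 70²) = √22118 ≈ 148.7212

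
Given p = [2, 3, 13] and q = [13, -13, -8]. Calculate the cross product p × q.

i: 3·(-8) - 13·(-13) = -24 - (-169) = 145
j: 13·13 - 2·(-8) = 169 - (-16) = 185
k: 2·(-13) - 3·13 = -26 - 39 = -65
p × q = (145, 185, -65)

(145, 185, -65)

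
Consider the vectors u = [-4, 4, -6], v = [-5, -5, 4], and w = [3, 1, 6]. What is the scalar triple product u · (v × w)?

244

v × w:
i: (-5)·6 - 4·1 = -30 - 4 = -34
j: 4·3 - (-5)·6 = 12 - (-30) = 42
k: (-5)·1 - (-5)·3 = -5 - (-15) = 10
v × w = (-34, 42, 10)
u · (v × w) = (-4)·(-34) + 4·42 + (-6)·10 = 136 + 168 - 60 = 244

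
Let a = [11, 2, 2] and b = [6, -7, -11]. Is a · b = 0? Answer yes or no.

no

a · b = 11·6 + 2·(-7) + 2·(-11) = 66 - 14 - 22 = 30
Nonzero, so the vectors are not orthogonal.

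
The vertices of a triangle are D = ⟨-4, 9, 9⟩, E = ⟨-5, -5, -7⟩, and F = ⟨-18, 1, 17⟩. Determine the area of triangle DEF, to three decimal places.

191.552

DE = (-1, -14, -16),  DF = (-14, -8, 8)
i: (-14)·8 - (-16)·(-8) = -112 - 128 = -240
j: (-16)·(-14) - (-1)·8 = 224 - (-8) = 232
k: (-1)·(-8) - (-14)·(-14) = 8 - 196 = -188
DE × DF = (-240, 232, -188)
|DE × DF| = √146768 ≈ 383.1031
area = ½ · 383.1031 ≈ 191.552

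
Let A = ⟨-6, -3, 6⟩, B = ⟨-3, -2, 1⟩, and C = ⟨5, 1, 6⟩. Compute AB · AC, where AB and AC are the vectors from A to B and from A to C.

AB = B − A = (3, 1, -5)
AC = C − A = (11, 4, 0)
AB · AC = 3·11 + 1·4 + (-5)·0 = 33 + 4 + 0 = 37

37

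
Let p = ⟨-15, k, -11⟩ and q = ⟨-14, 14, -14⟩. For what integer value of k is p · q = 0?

-26

p · q = (-15)·(-14) + k·14 + (-11)·(-14) = 364 + 14k
Set equal to 0: 14k = -364, so k = -26.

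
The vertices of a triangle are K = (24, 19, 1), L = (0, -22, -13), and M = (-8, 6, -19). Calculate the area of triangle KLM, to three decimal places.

KL = (-24, -41, -14),  KM = (-32, -13, -20)
i: (-41)·(-20) - (-14)·(-13) = 820 - 182 = 638
j: (-14)·(-32) - (-24)·(-20) = 448 - 480 = -32
k: (-24)·(-13) - (-41)·(-32) = 312 - 1312 = -1000
KL × KM = (638, -32, -1000)
|KL × KM| = √1408068 ≈ 1186.6204
area = ½ · 1186.6204 ≈ 593.310

593.310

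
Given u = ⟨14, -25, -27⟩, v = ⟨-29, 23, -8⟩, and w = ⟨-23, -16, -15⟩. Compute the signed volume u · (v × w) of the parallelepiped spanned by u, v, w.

v × w:
i: 23·(-15) - (-8)·(-16) = -345 - 128 = -473
j: (-8)·(-23) - (-29)·(-15) = 184 - 435 = -251
k: (-29)·(-16) - 23·(-23) = 464 - (-529) = 993
v × w = (-473, -251, 993)
u · (v × w) = 14·(-473) + (-25)·(-251) + (-27)·993 = -6622 + 6275 - 26811 = -27158

-27158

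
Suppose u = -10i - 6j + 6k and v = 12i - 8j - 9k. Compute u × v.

i: (-6)·(-9) - 6·(-8) = 54 - (-48) = 102
j: 6·12 - (-10)·(-9) = 72 - 90 = -18
k: (-10)·(-8) - (-6)·12 = 80 - (-72) = 152
u × v = (102, -18, 152)

(102, -18, 152)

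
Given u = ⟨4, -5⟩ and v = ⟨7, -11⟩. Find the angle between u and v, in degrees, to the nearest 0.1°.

u · v = 4·7 + (-5)·(-11) = 28 + 55 = 83
|u|² = 16 + 25 = 41,  |u| = √41 ≈ 6.403124
|v|² = 49 + 121 = 170,  |v| = √170 ≈ 13.038405
cos θ = 83 / (6.403124 · 13.038405) ≈ 0.99417
θ = arccos(0.99417) ≈ 6.2°

6.2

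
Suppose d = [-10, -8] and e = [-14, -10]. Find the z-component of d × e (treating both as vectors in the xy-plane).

-12

(-10)·(-10) - (-8)·(-14) = 100 - 112 = -12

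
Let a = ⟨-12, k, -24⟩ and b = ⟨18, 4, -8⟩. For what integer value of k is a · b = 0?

a · b = (-12)·18 + k·4 + (-24)·(-8) = -24 + 4k
Set equal to 0: 4k = 24, so k = 6.

6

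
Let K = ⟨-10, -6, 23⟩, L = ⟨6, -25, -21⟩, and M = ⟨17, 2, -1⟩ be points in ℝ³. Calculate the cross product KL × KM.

(808, -804, 641)

KL = (16, -19, -44)
KM = (27, 8, -24)
i: (-19)·(-24) - (-44)·8 = 456 - (-352) = 808
j: (-44)·27 - 16·(-24) = -1188 - (-384) = -804
k: 16·8 - (-19)·27 = 128 - (-513) = 641
KL × KM = (808, -804, 641)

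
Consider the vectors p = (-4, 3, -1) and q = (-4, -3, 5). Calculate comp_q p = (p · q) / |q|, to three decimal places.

p · q = (-4)·(-4) + 3·(-3) + (-1)·5 = 16 - 9 - 5 = 2
|q| = √(16 + 9 + 25) = √50 ≈ 7.0711
comp_q p = 2 / √50 ≈ 0.283

0.283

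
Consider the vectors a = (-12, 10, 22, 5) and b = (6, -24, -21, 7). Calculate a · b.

-739

a · b = (-12)·6 + 10·(-24) + 22·(-21) + 5·7 = -72 - 240 - 462 + 35 = -739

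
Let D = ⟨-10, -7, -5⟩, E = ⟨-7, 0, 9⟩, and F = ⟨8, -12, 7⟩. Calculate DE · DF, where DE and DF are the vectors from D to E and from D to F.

187

DE = E − D = (3, 7, 14)
DF = F − D = (18, -5, 12)
DE · DF = 3·18 + 7·(-5) + 14·12 = 54 - 35 + 168 = 187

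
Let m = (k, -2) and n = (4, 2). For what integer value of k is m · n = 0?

1

m · n = k·4 + (-2)·2 = -4 + 4k
Set equal to 0: 4k = 4, so k = 1.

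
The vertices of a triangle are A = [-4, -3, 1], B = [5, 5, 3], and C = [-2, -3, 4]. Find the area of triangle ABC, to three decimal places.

18.446

AB = (9, 8, 2),  AC = (2, 0, 3)
i: 8·3 - 2·0 = 24 - 0 = 24
j: 2·2 - 9·3 = 4 - 27 = -23
k: 9·0 - 8·2 = 0 - 16 = -16
AB × AC = (24, -23, -16)
|AB × AC| = √1361 ≈ 36.8917
area = ½ · 36.8917 ≈ 18.446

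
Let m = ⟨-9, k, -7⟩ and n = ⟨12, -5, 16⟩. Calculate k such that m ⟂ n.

m · n = (-9)·12 + k·(-5) + (-7)·16 = -220 - 5k
Set equal to 0: -5k = 220, so k = -44.

-44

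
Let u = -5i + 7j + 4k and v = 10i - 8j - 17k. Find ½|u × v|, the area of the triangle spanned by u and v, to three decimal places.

51.220

i: 7·(-17) - 4·(-8) = -119 - (-32) = -87
j: 4·10 - (-5)·(-17) = 40 - 85 = -45
k: (-5)·(-8) - 7·10 = 40 - 70 = -30
u × v = (-87, -45, -30)
|u × v| = √((-87)² + (-45)² + (-30)²) = √10494 ≈ 102.4402
area = ½ · 102.4402 ≈ 51.220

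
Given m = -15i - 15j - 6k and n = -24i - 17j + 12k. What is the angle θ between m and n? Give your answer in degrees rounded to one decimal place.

39.2

m · n = (-15)·(-24) + (-15)·(-17) + (-6)·12 = 360 + 255 - 72 = 543
|m|² = 225 + 225 + 36 = 486,  |m| = √486 ≈ 22.045408
|n|² = 576 + 289 + 144 = 1009,  |n| = √1009 ≈ 31.764760
cos θ = 543 / (22.045408 · 31.764760) ≈ 0.77542
θ = arccos(0.77542) ≈ 39.2°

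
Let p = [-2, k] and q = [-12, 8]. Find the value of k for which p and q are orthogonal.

p · q = (-2)·(-12) + k·8 = 24 + 8k
Set equal to 0: 8k = -24, so k = -3.

-3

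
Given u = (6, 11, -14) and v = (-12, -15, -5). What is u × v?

(-265, 198, 42)

i: 11·(-5) - (-14)·(-15) = -55 - 210 = -265
j: (-14)·(-12) - 6·(-5) = 168 - (-30) = 198
k: 6·(-15) - 11·(-12) = -90 - (-132) = 42
u × v = (-265, 198, 42)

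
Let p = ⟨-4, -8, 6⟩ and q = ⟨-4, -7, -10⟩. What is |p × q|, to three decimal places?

i: (-8)·(-10) - 6·(-7) = 80 - (-42) = 122
j: 6·(-4) - (-4)·(-10) = -24 - 40 = -64
k: (-4)·(-7) - (-8)·(-4) = 28 - 32 = -4
p × q = (122, -64, -4)
|p × q| = √(122² + (-64)² + (-4)²) = √18996 ≈ 137.8260

137.826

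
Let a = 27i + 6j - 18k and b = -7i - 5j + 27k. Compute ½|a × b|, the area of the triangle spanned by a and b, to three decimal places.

i: 6·27 - (-18)·(-5) = 162 - 90 = 72
j: (-18)·(-7) - 27·27 = 126 - 729 = -603
k: 27·(-5) - 6·(-7) = -135 - (-42) = -93
a × b = (72, -603, -93)
|a × b| = √(72² + (-603)² + (-93)²) = √377442 ≈ 614.3631
area = ½ · 614.3631 ≈ 307.182

307.182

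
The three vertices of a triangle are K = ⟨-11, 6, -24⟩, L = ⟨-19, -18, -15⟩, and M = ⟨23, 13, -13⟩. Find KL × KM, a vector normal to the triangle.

(-327, 394, 760)

KL = (-8, -24, 9)
KM = (34, 7, 11)
i: (-24)·11 - 9·7 = -264 - 63 = -327
j: 9·34 - (-8)·11 = 306 - (-88) = 394
k: (-8)·7 - (-24)·34 = -56 - (-816) = 760
KL × KM = (-327, 394, 760)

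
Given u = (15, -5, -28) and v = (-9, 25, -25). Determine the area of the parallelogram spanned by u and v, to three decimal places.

i: (-5)·(-25) - (-28)·25 = 125 - (-700) = 825
j: (-28)·(-9) - 15·(-25) = 252 - (-375) = 627
k: 15·25 - (-5)·(-9) = 375 - 45 = 330
u × v = (825, 627, 330)
|u × v| = √(825² + 627² + 330²) = √1182654 ≈ 1087.4990

1087.499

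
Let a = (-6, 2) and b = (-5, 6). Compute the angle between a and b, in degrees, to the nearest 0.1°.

31.8

a · b = (-6)·(-5) + 2·6 = 30 + 12 = 42
|a|² = 36 + 4 = 40,  |a| = √40 ≈ 6.324555
|b|² = 25 + 36 = 61,  |b| = √61 ≈ 7.810250
cos θ = 42 / (6.324555 · 7.810250) ≈ 0.85027
θ = arccos(0.85027) ≈ 31.8°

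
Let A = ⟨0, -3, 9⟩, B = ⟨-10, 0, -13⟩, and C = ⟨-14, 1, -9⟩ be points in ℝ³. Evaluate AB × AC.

AB = (-10, 3, -22)
AC = (-14, 4, -18)
i: 3·(-18) - (-22)·4 = -54 - (-88) = 34
j: (-22)·(-14) - (-10)·(-18) = 308 - 180 = 128
k: (-10)·4 - 3·(-14) = -40 - (-42) = 2
AB × AC = (34, 128, 2)

(34, 128, 2)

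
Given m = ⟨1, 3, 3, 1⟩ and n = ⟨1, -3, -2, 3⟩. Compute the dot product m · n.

-11

m · n = 1·1 + 3·(-3) + 3·(-2) + 1·3 = 1 - 9 - 6 + 3 = -11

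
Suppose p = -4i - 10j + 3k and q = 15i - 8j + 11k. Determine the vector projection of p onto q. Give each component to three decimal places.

(1.939, -1.034, 1.422)

p · q = (-4)·15 + (-10)·(-8) + 3·11 = -60 + 80 + 33 = 53
|q|² = 225 + 64 + 121 = 410
proj_q p = (53/410) · (15, -8, 11) ≈ (1.939, -1.034, 1.422)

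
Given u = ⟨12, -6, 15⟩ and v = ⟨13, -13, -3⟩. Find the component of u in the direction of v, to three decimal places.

10.146

u · v = 12·13 + (-6)·(-13) + 15·(-3) = 156 + 78 - 45 = 189
|v| = √(169 + 169 + 9) = √347 ≈ 18.6279
comp_v u = 189 / √347 ≈ 10.146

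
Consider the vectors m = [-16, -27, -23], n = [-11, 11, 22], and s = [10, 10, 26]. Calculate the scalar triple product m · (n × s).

n × s:
i: 11·26 - 22·10 = 286 - 220 = 66
j: 22·10 - (-11)·26 = 220 - (-286) = 506
k: (-11)·10 - 11·10 = -110 - 110 = -220
n × s = (66, 506, -220)
m · (n × s) = (-16)·66 + (-27)·506 + (-23)·(-220) = -1056 - 13662 + 5060 = -9658

-9658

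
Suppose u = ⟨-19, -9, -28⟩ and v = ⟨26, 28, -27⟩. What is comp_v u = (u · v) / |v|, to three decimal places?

u · v = (-19)·26 + (-9)·28 + (-28)·(-27) = -494 - 252 + 756 = 10
|v| = √(676 + 784 + 729) = √2189 ≈ 46.7868
comp_v u = 10 / √2189 ≈ 0.214

0.214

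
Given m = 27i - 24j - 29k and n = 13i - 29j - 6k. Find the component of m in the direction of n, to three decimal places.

m · n = 27·13 + (-24)·(-29) + (-29)·(-6) = 351 + 696 + 174 = 1221
|n| = √(169 + 841 + 36) = √1046 ≈ 32.3419
comp_n m = 1221 / √1046 ≈ 37.753

37.753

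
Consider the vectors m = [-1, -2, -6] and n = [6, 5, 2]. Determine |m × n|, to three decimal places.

43.370

i: (-2)·2 - (-6)·5 = -4 - (-30) = 26
j: (-6)·6 - (-1)·2 = -36 - (-2) = -34
k: (-1)·5 - (-2)·6 = -5 - (-12) = 7
m × n = (26, -34, 7)
|m × n| = √(26² + (-34)² + 7²) = √1881 ≈ 43.3705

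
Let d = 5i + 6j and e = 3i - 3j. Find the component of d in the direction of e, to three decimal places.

-0.707

d · e = 5·3 + 6·(-3) = 15 - 18 = -3
|e| = √(9 + 9) = √18 ≈ 4.2426
comp_e d = -3 / √18 ≈ -0.707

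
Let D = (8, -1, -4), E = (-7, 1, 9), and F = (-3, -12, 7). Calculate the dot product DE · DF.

286

DE = E − D = (-15, 2, 13)
DF = F − D = (-11, -11, 11)
DE · DF = (-15)·(-11) + 2·(-11) + 13·11 = 165 - 22 + 143 = 286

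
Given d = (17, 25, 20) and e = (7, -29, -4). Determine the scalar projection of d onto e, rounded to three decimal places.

d · e = 17·7 + 25·(-29) + 20·(-4) = 119 - 725 - 80 = -686
|e| = √(49 + 841 + 16) = √906 ≈ 30.0998
comp_e d = -686 / √906 ≈ -22.791

-22.791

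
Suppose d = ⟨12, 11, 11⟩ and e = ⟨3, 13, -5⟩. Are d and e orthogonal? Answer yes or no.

d · e = 12·3 + 11·13 + 11·(-5) = 36 + 143 - 55 = 124
Nonzero, so the vectors are not orthogonal.

no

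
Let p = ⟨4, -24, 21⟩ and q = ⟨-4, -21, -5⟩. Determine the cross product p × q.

(561, -64, -180)

i: (-24)·(-5) - 21·(-21) = 120 - (-441) = 561
j: 21·(-4) - 4·(-5) = -84 - (-20) = -64
k: 4·(-21) - (-24)·(-4) = -84 - 96 = -180
p × q = (561, -64, -180)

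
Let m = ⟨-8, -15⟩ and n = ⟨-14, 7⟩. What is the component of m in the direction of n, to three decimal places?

m · n = (-8)·(-14) + (-15)·7 = 112 - 105 = 7
|n| = √(196 + 49) = √245 ≈ 15.6525
comp_n m = 7 / √245 ≈ 0.447

0.447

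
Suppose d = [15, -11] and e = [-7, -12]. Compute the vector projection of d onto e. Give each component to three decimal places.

d · e = 15·(-7) + (-11)·(-12) = -105 + 132 = 27
|e|² = 49 + 144 = 193
proj_e d = (27/193) · (-7, -12) ≈ (-0.979, -1.679)

(-0.979, -1.679)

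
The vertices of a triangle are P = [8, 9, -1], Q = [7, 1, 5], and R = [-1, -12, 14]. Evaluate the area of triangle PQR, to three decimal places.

32.241

PQ = (-1, -8, 6),  PR = (-9, -21, 15)
i: (-8)·15 - 6·(-21) = -120 - (-126) = 6
j: 6·(-9) - (-1)·15 = -54 - (-15) = -39
k: (-1)·(-21) - (-8)·(-9) = 21 - 72 = -51
PQ × PR = (6, -39, -51)
|PQ × PR| = √4158 ≈ 64.4826
area = ½ · 64.4826 ≈ 32.241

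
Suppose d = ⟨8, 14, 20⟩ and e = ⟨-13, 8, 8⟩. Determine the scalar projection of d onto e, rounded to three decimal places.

d · e = 8·(-13) + 14·8 + 20·8 = -104 + 112 + 160 = 168
|e| = √(169 + 64 + 64) = √297 ≈ 17.2337
comp_e d = 168 / √297 ≈ 9.748

9.748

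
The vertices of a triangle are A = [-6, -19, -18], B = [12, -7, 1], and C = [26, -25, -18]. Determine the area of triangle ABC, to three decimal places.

395.197

AB = (18, 12, 19),  AC = (32, -6, 0)
i: 12·0 - 19·(-6) = 0 - (-114) = 114
j: 19·32 - 18·0 = 608 - 0 = 608
k: 18·(-6) - 12·32 = -108 - 384 = -492
AB × AC = (114, 608, -492)
|AB × AC| = √624724 ≈ 790.3948
area = ½ · 790.3948 ≈ 395.197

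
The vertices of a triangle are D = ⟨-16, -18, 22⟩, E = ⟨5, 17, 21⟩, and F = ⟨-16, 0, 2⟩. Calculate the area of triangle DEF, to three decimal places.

442.834

DE = (21, 35, -1),  DF = (0, 18, -20)
i: 35·(-20) - (-1)·18 = -700 - (-18) = -682
j: (-1)·0 - 21·(-20) = 0 - (-420) = 420
k: 21·18 - 35·0 = 378 - 0 = 378
DE × DF = (-682, 420, 378)
|DE × DF| = √784408 ≈ 885.6681
area = ½ · 885.6681 ≈ 442.834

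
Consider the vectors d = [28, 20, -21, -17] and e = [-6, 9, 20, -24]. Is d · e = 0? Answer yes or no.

d · e = 28·(-6) + 20·9 + (-21)·20 + (-17)·(-24) = -168 + 180 - 420 + 408 = 0
Zero, so the vectors are orthogonal.

yes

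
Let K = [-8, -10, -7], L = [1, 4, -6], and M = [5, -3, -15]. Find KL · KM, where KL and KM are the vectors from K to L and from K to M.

KL = L − K = (9, 14, 1)
KM = M − K = (13, 7, -8)
KL · KM = 9·13 + 14·7 + 1·(-8) = 117 + 98 - 8 = 207

207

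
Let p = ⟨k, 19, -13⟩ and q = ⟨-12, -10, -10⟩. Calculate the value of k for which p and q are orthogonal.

p · q = k·(-12) + 19·(-10) + (-13)·(-10) = -60 - 12k
Set equal to 0: -12k = 60, so k = -5.

-5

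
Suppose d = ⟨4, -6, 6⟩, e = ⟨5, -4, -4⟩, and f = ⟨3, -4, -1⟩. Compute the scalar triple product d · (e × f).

-54

e × f:
i: (-4)·(-1) - (-4)·(-4) = 4 - 16 = -12
j: (-4)·3 - 5·(-1) = -12 - (-5) = -7
k: 5·(-4) - (-4)·3 = -20 - (-12) = -8
e × f = (-12, -7, -8)
d · (e × f) = 4·(-12) + (-6)·(-7) + 6·(-8) = -48 + 42 - 48 = -54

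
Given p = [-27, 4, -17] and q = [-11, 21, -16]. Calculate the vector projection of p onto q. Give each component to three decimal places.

(-8.781, 16.764, -12.773)

p · q = (-27)·(-11) + 4·21 + (-17)·(-16) = 297 + 84 + 272 = 653
|q|² = 121 + 441 + 256 = 818
proj_q p = (653/818) · (-11, 21, -16) ≈ (-8.781, 16.764, -12.773)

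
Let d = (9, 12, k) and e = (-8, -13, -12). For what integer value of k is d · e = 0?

-19

d · e = 9·(-8) + 12·(-13) + k·(-12) = -228 - 12k
Set equal to 0: -12k = 228, so k = -19.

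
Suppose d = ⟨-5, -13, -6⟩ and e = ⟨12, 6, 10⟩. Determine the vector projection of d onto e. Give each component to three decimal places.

d · e = (-5)·12 + (-13)·6 + (-6)·10 = -60 - 78 - 60 = -198
|e|² = 144 + 36 + 100 = 280
proj_e d = (-198/280) · (12, 6, 10) ≈ (-8.486, -4.243, -7.071)

(-8.486, -4.243, -7.071)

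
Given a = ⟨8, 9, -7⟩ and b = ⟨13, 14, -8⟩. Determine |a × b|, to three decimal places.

i: 9·(-8) - (-7)·14 = -72 - (-98) = 26
j: (-7)·13 - 8·(-8) = -91 - (-64) = -27
k: 8·14 - 9·13 = 112 - 117 = -5
a × b = (26, -27, -5)
|a × b| = √(26² + (-27)² + (-5)²) = √1430 ≈ 37.8153

37.815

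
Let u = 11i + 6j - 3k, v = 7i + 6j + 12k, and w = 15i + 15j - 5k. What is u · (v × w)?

-1065

v × w:
i: 6·(-5) - 12·15 = -30 - 180 = -210
j: 12·15 - 7·(-5) = 180 - (-35) = 215
k: 7·15 - 6·15 = 105 - 90 = 15
v × w = (-210, 215, 15)
u · (v × w) = 11·(-210) + 6·215 + (-3)·15 = -2310 + 1290 - 45 = -1065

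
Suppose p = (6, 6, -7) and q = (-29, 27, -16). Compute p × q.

(93, 299, 336)

i: 6·(-16) - (-7)·27 = -96 - (-189) = 93
j: (-7)·(-29) - 6·(-16) = 203 - (-96) = 299
k: 6·27 - 6·(-29) = 162 - (-174) = 336
p × q = (93, 299, 336)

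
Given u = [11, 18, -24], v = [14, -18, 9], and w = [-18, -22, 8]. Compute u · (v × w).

10830

v × w:
i: (-18)·8 - 9·(-22) = -144 - (-198) = 54
j: 9·(-18) - 14·8 = -162 - 112 = -274
k: 14·(-22) - (-18)·(-18) = -308 - 324 = -632
v × w = (54, -274, -632)
u · (v × w) = 11·54 + 18·(-274) + (-24)·(-632) = 594 - 4932 + 15168 = 10830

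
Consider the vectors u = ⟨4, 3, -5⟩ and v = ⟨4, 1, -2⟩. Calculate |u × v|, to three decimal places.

14.457

i: 3·(-2) - (-5)·1 = -6 - (-5) = -1
j: (-5)·4 - 4·(-2) = -20 - (-8) = -12
k: 4·1 - 3·4 = 4 - 12 = -8
u × v = (-1, -12, -8)
|u × v| = √((-1)² + (-12)² + (-8)²) = √209 ≈ 14.4568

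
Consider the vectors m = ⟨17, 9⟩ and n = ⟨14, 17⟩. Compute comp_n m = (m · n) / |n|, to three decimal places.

17.754

m · n = 17·14 + 9·17 = 238 + 153 = 391
|n| = √(196 + 289) = √485 ≈ 22.0227
comp_n m = 391 / √485 ≈ 17.754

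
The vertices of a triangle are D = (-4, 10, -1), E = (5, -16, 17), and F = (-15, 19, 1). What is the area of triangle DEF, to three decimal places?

DE = (9, -26, 18),  DF = (-11, 9, 2)
i: (-26)·2 - 18·9 = -52 - 162 = -214
j: 18·(-11) - 9·2 = -198 - 18 = -216
k: 9·9 - (-26)·(-11) = 81 - 286 = -205
DE × DF = (-214, -216, -205)
|DE × DF| = √134477 ≈ 366.7111
area = ½ · 366.7111 ≈ 183.356

183.356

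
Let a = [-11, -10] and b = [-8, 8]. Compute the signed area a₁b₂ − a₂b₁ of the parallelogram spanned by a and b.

(-11)·8 - (-10)·(-8) = -88 - 80 = -168

-168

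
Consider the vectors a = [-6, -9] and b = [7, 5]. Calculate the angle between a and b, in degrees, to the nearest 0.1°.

159.2

a · b = (-6)·7 + (-9)·5 = -42 - 45 = -87
|a|² = 36 + 81 = 117,  |a| = √117 ≈ 10.816654
|b|² = 49 + 25 = 74,  |b| = √74 ≈ 8.602325
cos θ = -87 / (10.816654 · 8.602325) ≈ -0.93500
θ = arccos(-0.93500) ≈ 159.2°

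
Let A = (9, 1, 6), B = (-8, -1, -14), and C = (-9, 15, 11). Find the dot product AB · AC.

AB = B − A = (-17, -2, -20)
AC = C − A = (-18, 14, 5)
AB · AC = (-17)·(-18) + (-2)·14 + (-20)·5 = 306 - 28 - 100 = 178

178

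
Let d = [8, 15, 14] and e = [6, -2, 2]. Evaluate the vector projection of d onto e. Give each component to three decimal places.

d · e = 8·6 + 15·(-2) + 14·2 = 48 - 30 + 28 = 46
|e|² = 36 + 4 + 4 = 44
proj_e d = (46/44) · (6, -2, 2) ≈ (6.273, -2.091, 2.091)

(6.273, -2.091, 2.091)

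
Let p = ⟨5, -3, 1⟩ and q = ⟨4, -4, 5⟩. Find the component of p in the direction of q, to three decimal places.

4.901

p · q = 5·4 + (-3)·(-4) + 1·5 = 20 + 12 + 5 = 37
|q| = √(16 + 16 + 25) = √57 ≈ 7.5498
comp_q p = 37 / √57 ≈ 4.901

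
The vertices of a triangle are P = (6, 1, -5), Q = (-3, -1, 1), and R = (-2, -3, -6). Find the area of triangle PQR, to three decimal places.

PQ = (-9, -2, 6),  PR = (-8, -4, -1)
i: (-2)·(-1) - 6·(-4) = 2 - (-24) = 26
j: 6·(-8) - (-9)·(-1) = -48 - 9 = -57
k: (-9)·(-4) - (-2)·(-8) = 36 - 16 = 20
PQ × PR = (26, -57, 20)
|PQ × PR| = √4325 ≈ 65.7647
area = ½ · 65.7647 ≈ 32.882

32.882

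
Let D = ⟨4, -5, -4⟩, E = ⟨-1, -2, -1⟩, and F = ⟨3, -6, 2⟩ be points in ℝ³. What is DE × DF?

(21, 27, 8)

DE = (-5, 3, 3)
DF = (-1, -1, 6)
i: 3·6 - 3·(-1) = 18 - (-3) = 21
j: 3·(-1) - (-5)·6 = -3 - (-30) = 27
k: (-5)·(-1) - 3·(-1) = 5 - (-3) = 8
DE × DF = (21, 27, 8)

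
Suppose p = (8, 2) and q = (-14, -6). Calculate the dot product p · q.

-124

p · q = 8·(-14) + 2·(-6) = -112 - 12 = -124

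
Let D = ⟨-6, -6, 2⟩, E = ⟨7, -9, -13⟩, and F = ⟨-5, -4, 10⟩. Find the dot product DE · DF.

DE = E − D = (13, -3, -15)
DF = F − D = (1, 2, 8)
DE · DF = 13·1 + (-3)·2 + (-15)·8 = 13 - 6 - 120 = -113

-113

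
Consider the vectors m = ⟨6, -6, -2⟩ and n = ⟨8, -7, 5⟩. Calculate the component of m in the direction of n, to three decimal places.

6.810

m · n = 6·8 + (-6)·(-7) + (-2)·5 = 48 + 42 - 10 = 80
|n| = √(64 + 49 + 25) = √138 ≈ 11.7473
comp_n m = 80 / √138 ≈ 6.810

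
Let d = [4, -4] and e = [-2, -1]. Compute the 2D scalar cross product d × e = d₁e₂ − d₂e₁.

-12

4·(-1) - (-4)·(-2) = -4 - 8 = -12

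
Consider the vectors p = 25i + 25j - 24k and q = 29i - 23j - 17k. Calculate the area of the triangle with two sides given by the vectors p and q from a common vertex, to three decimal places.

i: 25·(-17) - (-24)·(-23) = -425 - 552 = -977
j: (-24)·29 - 25·(-17) = -696 - (-425) = -271
k: 25·(-23) - 25·29 = -575 - 725 = -1300
p × q = (-977, -271, -1300)
|p × q| = √((-977)² + (-271)² + (-1300)²) = √2717970 ≈ 1648.6267
area = ½ · 1648.6267 ≈ 824.313

824.313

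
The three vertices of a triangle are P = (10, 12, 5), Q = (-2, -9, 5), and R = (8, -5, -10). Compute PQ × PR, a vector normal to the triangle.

(315, -180, 162)

PQ = (-12, -21, 0)
PR = (-2, -17, -15)
i: (-21)·(-15) - 0·(-17) = 315 - 0 = 315
j: 0·(-2) - (-12)·(-15) = 0 - 180 = -180
k: (-12)·(-17) - (-21)·(-2) = 204 - 42 = 162
PQ × PR = (315, -180, 162)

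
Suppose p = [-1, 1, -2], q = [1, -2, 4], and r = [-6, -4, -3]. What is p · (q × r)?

-11

q × r:
i: (-2)·(-3) - 4·(-4) = 6 - (-16) = 22
j: 4·(-6) - 1·(-3) = -24 - (-3) = -21
k: 1·(-4) - (-2)·(-6) = -4 - 12 = -16
q × r = (22, -21, -16)
p · (q × r) = (-1)·22 + 1·(-21) + (-2)·(-16) = -22 - 21 + 32 = -11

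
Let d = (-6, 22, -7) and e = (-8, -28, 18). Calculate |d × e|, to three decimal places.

i: 22·18 - (-7)·(-28) = 396 - 196 = 200
j: (-7)·(-8) - (-6)·18 = 56 - (-108) = 164
k: (-6)·(-28) - 22·(-8) = 168 - (-176) = 344
d × e = (200, 164, 344)
|d × e| = √(200² + 164² + 344²) = √185232 ≈ 430.3859

430.386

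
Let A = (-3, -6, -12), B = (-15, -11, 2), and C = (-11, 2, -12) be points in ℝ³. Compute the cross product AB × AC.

AB = (-12, -5, 14)
AC = (-8, 8, 0)
i: (-5)·0 - 14·8 = 0 - 112 = -112
j: 14·(-8) - (-12)·0 = -112 - 0 = -112
k: (-12)·8 - (-5)·(-8) = -96 - 40 = -136
AB × AC = (-112, -112, -136)

(-112, -112, -136)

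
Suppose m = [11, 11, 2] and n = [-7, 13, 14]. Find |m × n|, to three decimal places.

304.972

i: 11·14 - 2·13 = 154 - 26 = 128
j: 2·(-7) - 11·14 = -14 - 154 = -168
k: 11·13 - 11·(-7) = 143 - (-77) = 220
m × n = (128, -168, 220)
|m × n| = √(128² + (-168)² + 220²) = √93008 ≈ 304.9721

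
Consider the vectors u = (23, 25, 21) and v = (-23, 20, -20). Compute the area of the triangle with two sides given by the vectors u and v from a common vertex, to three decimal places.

i: 25·(-20) - 21·20 = -500 - 420 = -920
j: 21·(-23) - 23·(-20) = -483 - (-460) = -23
k: 23·20 - 25·(-23) = 460 - (-575) = 1035
u × v = (-920, -23, 1035)
|u × v| = √((-920)² + (-23)² + 1035²) = √1918154 ≈ 1384.9744
area = ½ · 1384.9744 ≈ 692.487

692.487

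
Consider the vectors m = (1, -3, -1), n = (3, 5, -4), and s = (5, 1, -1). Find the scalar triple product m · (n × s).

n × s:
i: 5·(-1) - (-4)·1 = -5 - (-4) = -1
j: (-4)·5 - 3·(-1) = -20 - (-3) = -17
k: 3·1 - 5·5 = 3 - 25 = -22
n × s = (-1, -17, -22)
m · (n × s) = 1·(-1) + (-3)·(-17) + (-1)·(-22) = -1 + 51 + 22 = 72

72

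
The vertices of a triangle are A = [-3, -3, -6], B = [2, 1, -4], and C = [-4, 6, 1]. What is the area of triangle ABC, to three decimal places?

31.105

AB = (5, 4, 2),  AC = (-1, 9, 7)
i: 4·7 - 2·9 = 28 - 18 = 10
j: 2·(-1) - 5·7 = -2 - 35 = -37
k: 5·9 - 4·(-1) = 45 - (-4) = 49
AB × AC = (10, -37, 49)
|AB × AC| = √3870 ≈ 62.2093
area = ½ · 62.2093 ≈ 31.105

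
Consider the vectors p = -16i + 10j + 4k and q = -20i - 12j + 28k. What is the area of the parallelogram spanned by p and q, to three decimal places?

i: 10·28 - 4·(-12) = 280 - (-48) = 328
j: 4·(-20) - (-16)·28 = -80 - (-448) = 368
k: (-16)·(-12) - 10·(-20) = 192 - (-200) = 392
p × q = (328, 368, 392)
|p × q| = √(328² + 368² + 392²) = √396672 ≈ 629.8190

629.819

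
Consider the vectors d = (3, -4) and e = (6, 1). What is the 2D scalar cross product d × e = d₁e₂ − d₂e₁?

27

3·1 - (-4)·6 = 3 - (-24) = 27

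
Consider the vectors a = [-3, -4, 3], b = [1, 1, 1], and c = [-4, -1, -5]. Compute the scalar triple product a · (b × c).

17

b × c:
i: 1·(-5) - 1·(-1) = -5 - (-1) = -4
j: 1·(-4) - 1·(-5) = -4 - (-5) = 1
k: 1·(-1) - 1·(-4) = -1 - (-4) = 3
b × c = (-4, 1, 3)
a · (b × c) = (-3)·(-4) + (-4)·1 + 3·3 = 12 - 4 + 9 = 17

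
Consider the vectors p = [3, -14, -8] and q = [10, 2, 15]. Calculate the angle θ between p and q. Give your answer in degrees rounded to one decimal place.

113.4

p · q = 3·10 + (-14)·2 + (-8)·15 = 30 - 28 - 120 = -118
|p|² = 9 + 196 + 64 = 269,  |p| = √269 ≈ 16.401219
|q|² = 100 + 4 + 225 = 329,  |q| = √329 ≈ 18.138357
cos θ = -118 / (16.401219 · 18.138357) ≈ -0.39665
θ = arccos(-0.39665) ≈ 113.4°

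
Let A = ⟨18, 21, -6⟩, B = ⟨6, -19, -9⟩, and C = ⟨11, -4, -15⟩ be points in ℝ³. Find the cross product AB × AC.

AB = (-12, -40, -3)
AC = (-7, -25, -9)
i: (-40)·(-9) - (-3)·(-25) = 360 - 75 = 285
j: (-3)·(-7) - (-12)·(-9) = 21 - 108 = -87
k: (-12)·(-25) - (-40)·(-7) = 300 - 280 = 20
AB × AC = (285, -87, 20)

(285, -87, 20)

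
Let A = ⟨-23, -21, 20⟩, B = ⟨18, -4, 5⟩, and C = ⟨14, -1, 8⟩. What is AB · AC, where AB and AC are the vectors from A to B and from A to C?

2037

AB = B − A = (41, 17, -15)
AC = C − A = (37, 20, -12)
AB · AC = 41·37 + 17·20 + (-15)·(-12) = 1517 + 340 + 180 = 2037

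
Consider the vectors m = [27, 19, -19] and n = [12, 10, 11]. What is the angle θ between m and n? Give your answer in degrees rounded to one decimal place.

m · n = 27·12 + 19·10 + (-19)·11 = 324 + 190 - 209 = 305
|m|² = 729 + 361 + 361 = 1451,  |m| = √1451 ≈ 38.091994
|n|² = 144 + 100 + 121 = 365,  |n| = √365 ≈ 19.104973
cos θ = 305 / (38.091994 · 19.104973) ≈ 0.41910
θ = arccos(0.41910) ≈ 65.2°

65.2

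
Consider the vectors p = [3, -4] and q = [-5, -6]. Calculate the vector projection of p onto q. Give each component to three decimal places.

(-0.738, -0.885)

p · q = 3·(-5) + (-4)·(-6) = -15 + 24 = 9
|q|² = 25 + 36 = 61
proj_q p = (9/61) · (-5, -6) ≈ (-0.738, -0.885)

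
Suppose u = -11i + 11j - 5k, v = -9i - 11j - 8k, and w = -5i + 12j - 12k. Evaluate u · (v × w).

v × w:
i: (-11)·(-12) - (-8)·12 = 132 - (-96) = 228
j: (-8)·(-5) - (-9)·(-12) = 40 - 108 = -68
k: (-9)·12 - (-11)·(-5) = -108 - 55 = -163
v × w = (228, -68, -163)
u · (v × w) = (-11)·228 + 11·(-68) + (-5)·(-163) = -2508 - 748 + 815 = -2441

-2441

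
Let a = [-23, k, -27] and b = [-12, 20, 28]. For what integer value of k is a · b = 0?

24

a · b = (-23)·(-12) + k·20 + (-27)·28 = -480 + 20k
Set equal to 0: 20k = 480, so k = 24.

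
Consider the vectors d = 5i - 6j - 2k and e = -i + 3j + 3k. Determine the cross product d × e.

i: (-6)·3 - (-2)·3 = -18 - (-6) = -12
j: (-2)·(-1) - 5·3 = 2 - 15 = -13
k: 5·3 - (-6)·(-1) = 15 - 6 = 9
d × e = (-12, -13, 9)

(-12, -13, 9)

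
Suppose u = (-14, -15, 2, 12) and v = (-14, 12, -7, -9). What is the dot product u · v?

-106

u · v = (-14)·(-14) + (-15)·12 + 2·(-7) + 12·(-9) = 196 - 180 - 14 - 108 = -106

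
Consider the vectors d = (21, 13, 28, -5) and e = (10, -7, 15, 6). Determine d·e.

d · e = 21·10 + 13·(-7) + 28·15 + (-5)·6 = 210 - 91 + 420 - 30 = 509

509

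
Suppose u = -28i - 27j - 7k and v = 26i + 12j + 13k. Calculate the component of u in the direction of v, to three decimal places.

-36.345

u · v = (-28)·26 + (-27)·12 + (-7)·13 = -728 - 324 - 91 = -1143
|v| = √(676 + 144 + 169) = √989 ≈ 31.4484
comp_v u = -1143 / √989 ≈ -36.345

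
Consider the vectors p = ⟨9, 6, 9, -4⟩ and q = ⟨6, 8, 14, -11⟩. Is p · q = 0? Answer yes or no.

no

p · q = 9·6 + 6·8 + 9·14 + (-4)·(-11) = 54 + 48 + 126 + 44 = 272
Nonzero, so the vectors are not orthogonal.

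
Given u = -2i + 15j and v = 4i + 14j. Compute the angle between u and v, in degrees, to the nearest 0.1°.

u · v = (-2)·4 + 15·14 = -8 + 210 = 202
|u|² = 4 + 225 = 229,  |u| = √229 ≈ 15.132746
|v|² = 16 + 196 = 212,  |v| = √212 ≈ 14.560220
cos θ = 202 / (15.132746 · 14.560220) ≈ 0.91678
θ = arccos(0.91678) ≈ 23.5°

23.5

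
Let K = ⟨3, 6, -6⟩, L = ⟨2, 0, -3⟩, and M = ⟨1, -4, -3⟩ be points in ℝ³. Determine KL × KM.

KL = (-1, -6, 3)
KM = (-2, -10, 3)
i: (-6)·3 - 3·(-10) = -18 - (-30) = 12
j: 3·(-2) - (-1)·3 = -6 - (-3) = -3
k: (-1)·(-10) - (-6)·(-2) = 10 - 12 = -2
KL × KM = (12, -3, -2)

(12, -3, -2)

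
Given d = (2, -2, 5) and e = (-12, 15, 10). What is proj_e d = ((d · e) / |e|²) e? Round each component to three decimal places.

d · e = 2·(-12) + (-2)·15 + 5·10 = -24 - 30 + 50 = -4
|e|² = 144 + 225 + 100 = 469
proj_e d = (-4/469) · (-12, 15, 10) ≈ (0.102, -0.128, -0.085)

(0.102, -0.128, -0.085)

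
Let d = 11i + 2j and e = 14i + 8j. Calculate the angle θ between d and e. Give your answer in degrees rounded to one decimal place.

d · e = 11·14 + 2·8 = 154 + 16 = 170
|d|² = 121 + 4 = 125,  |d| = √125 ≈ 11.180340
|e|² = 196 + 64 = 260,  |e| = √260 ≈ 16.124515
cos θ = 170 / (11.180340 · 16.124515) ≈ 0.94299
θ = arccos(0.94299) ≈ 19.4°

19.4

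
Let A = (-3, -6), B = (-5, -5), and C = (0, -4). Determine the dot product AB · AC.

AB = B − A = (-2, 1)
AC = C − A = (3, 2)
AB · AC = (-2)·3 + 1·2 = -6 + 2 = -4

-4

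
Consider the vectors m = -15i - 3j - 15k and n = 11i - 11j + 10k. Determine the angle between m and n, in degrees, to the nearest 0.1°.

135.4

m · n = (-15)·11 + (-3)·(-11) + (-15)·10 = -165 + 33 - 150 = -282
|m|² = 225 + 9 + 225 = 459,  |m| = √459 ≈ 21.424285
|n|² = 121 + 121 + 100 = 342,  |n| = √342 ≈ 18.493242
cos θ = -282 / (21.424285 · 18.493242) ≈ -0.71175
θ = arccos(-0.71175) ≈ 135.4°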